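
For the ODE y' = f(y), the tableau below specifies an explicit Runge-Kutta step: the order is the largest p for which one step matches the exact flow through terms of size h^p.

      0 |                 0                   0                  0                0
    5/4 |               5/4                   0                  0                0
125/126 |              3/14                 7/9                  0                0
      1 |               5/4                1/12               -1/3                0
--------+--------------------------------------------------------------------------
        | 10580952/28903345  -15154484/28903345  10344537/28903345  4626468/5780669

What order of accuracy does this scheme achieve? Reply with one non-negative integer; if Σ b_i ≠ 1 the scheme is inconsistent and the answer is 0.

3

b = (10580952/28903345, -15154484/28903345, 10344537/28903345, 4626468/5780669)
c = (0, 5/4, 125/126, 1)
Ac = (0, 0, 35/36, -685/3024)
Σ b_i: 10580952/28903345·1 + (-15154484/28903345)·1 + 10344537/28903345·1 + 4626468/5780669·1 = 1 ✓
b·c: (-15154484/28903345)·5/4 + 10344537/28903345·125/126 + 4626468/5780669·1 = 1/2 ✓
b·c²: (-15154484/28903345)·25/16 + 10344537/28903345·15625/15876 + 4626468/5780669·1 = 1/3 ✓
b·Ac: 10344537/28903345·35/36 + 4626468/5780669·(-685/3024) = 1/6 ✓
b·c³: (-15154484/28903345)·125/64 + 10344537/28903345·1953125/2000376 + 4626468/5780669·1 = 313971251/2497249008 ≠ 1/4 ⇒ order 3.
b·(c∘Ac): 10344537/28903345·625/648 + 4626468/5780669·(-685/3024) = 22739545/138736056 ≠ 1/8
b·Ac²: 10344537/28903345·175/144 + 4626468/5780669·(-150775/762048) = 2417578235/8740371528 ≠ 1/12
b·A²c: 4626468/5780669·(-35/108) = -4497955/17342007 ≠ 1/24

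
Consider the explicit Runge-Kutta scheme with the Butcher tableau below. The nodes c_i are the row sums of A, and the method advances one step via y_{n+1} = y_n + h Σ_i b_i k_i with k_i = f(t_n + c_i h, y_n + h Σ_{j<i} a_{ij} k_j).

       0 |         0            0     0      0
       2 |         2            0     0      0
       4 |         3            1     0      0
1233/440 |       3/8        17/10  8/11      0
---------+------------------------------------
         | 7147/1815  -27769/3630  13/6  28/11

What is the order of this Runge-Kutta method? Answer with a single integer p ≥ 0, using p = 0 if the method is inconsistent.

2

b = (7147/1815, -27769/3630, 13/6, 28/11)
c = (0, 2, 4, 1233/440)
Ac = (0, 0, 2, 347/55)
Σ b_i: 7147/1815·1 + (-27769/3630)·1 + 13/6·1 + 28/11·1 = 1 ✓
b·c: (-27769/3630)·2 + 13/6·4 + 28/11·1233/440 = 1/2 ✓
b·c²: (-27769/3630)·4 + 13/6·16 + 28/11·1520289/193600 = 38422229/1597200 ≠ 1/3 ⇒ order 2.
b·Ac: 13/6·2 + 28/11·347/55 = 37013/1815 ≠ 1/6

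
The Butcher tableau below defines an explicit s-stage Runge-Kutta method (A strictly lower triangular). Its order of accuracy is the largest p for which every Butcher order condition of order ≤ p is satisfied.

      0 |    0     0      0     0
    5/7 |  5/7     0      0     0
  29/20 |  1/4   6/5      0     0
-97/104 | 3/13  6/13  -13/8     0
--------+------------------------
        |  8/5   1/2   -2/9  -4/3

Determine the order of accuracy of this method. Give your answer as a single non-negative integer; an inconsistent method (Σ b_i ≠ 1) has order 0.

b = (8/5, 1/2, -2/9, -4/3)
c = (0, 5/7, 29/20, -97/104)
Ac = (0, 0, 6/7, -29507/14560)
Σ b_i: 8/5·1 + 1/2·1 + (-2/9)·1 + (-4/3)·1 = 49/90 ≠ 1 ⇒ order 0.

0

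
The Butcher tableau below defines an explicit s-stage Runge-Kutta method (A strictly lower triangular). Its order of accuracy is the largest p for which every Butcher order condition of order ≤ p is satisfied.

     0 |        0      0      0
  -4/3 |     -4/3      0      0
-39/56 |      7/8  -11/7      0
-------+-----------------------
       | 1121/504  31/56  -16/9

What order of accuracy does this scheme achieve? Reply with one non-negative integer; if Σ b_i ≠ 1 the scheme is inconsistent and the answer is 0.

b = (1121/504, 31/56, -16/9)
c = (0, -4/3, -39/56)
Ac = (0, 0, 44/21)
Σ b_i: 1121/504·1 + 31/56·1 + (-16/9)·1 = 1 ✓
b·c: 31/56·(-4/3) + (-16/9)·(-39/56) = 1/2 ✓
b·c²: 31/56·16/9 + (-16/9)·1521/3136 = 215/1764 ≠ 1/3 ⇒ order 2.
b·Ac: (-16/9)·44/21 = -704/189 ≠ 1/6

2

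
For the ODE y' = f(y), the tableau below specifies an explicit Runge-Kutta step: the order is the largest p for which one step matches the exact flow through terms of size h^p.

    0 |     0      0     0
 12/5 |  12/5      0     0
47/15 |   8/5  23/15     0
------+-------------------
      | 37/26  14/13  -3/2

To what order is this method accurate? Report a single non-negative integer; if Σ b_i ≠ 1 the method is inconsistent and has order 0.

b = (37/26, 14/13, -3/2)
c = (0, 12/5, 47/15)
Ac = (0, 0, 92/25)
Σ b_i: 37/26·1 + 14/13·1 + (-3/2)·1 = 1 ✓
b·c: 14/13·12/5 + (-3/2)·47/15 = -55/26 ≠ 1/2 ⇒ order 1.

1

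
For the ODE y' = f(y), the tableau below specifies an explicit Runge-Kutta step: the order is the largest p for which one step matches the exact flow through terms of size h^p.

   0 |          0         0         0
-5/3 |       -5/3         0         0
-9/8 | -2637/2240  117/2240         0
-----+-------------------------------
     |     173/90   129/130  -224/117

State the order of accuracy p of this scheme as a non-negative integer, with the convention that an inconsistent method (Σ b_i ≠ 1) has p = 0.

3

b = (173/90, 129/130, -224/117)
c = (0, -5/3, -9/8)
Ac = (0, 0, -39/448)
Σ b_i: 173/90·1 + 129/130·1 + (-224/117)·1 = 1 ✓
b·c: 129/130·(-5/3) + (-224/117)·(-9/8) = 1/2 ✓
b·c²: 129/130·25/9 + (-224/117)·81/64 = 1/3 ✓
b·Ac: (-224/117)·(-39/448) = 1/6 ✓; 3 stages ⇒ order 3.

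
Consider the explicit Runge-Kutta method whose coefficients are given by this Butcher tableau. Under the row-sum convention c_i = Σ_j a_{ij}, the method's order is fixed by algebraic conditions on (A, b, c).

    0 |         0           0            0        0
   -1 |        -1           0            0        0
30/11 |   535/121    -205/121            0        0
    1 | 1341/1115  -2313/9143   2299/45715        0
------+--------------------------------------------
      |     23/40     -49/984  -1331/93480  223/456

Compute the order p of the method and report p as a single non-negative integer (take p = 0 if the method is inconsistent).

4

b = (23/40, -49/984, -1331/93480, 223/456)
c = (0, -1, 30/11, 1)
Ac = (0, 0, 205/121, 87/223)
Σ b_i: 23/40·1 + (-49/984)·1 + (-1331/93480)·1 + 223/456·1 = 1 ✓
b·c: (-49/984)·(-1) + (-1331/93480)·30/11 + 223/456·1 = 1/2 ✓
b·c²: (-49/984)·1 + (-1331/93480)·900/121 + 223/456·1 = 1/3 ✓
b·Ac: (-1331/93480)·205/121 + 223/456·87/223 = 1/6 ✓
b·c³: (-49/984)·(-1) + (-1331/93480)·27000/1331 + 223/456·1 = 1/4 ✓
b·(c∘Ac): (-1331/93480)·6150/1331 + 223/456·87/223 = 1/8 ✓
b·Ac²: (-1331/93480)·(-205/121) + 223/456·27/223 = 1/12 ✓
b·A²c: 223/456·19/223 = 1/24 ✓; 4 stages ⇒ order 4.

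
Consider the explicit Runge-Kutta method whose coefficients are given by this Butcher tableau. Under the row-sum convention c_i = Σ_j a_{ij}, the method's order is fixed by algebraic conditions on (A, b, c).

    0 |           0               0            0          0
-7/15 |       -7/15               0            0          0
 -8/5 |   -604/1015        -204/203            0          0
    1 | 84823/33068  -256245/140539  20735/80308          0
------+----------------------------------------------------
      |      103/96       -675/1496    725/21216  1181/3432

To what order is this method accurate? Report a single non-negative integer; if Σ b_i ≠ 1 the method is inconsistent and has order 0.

4

b = (103/96, -675/1496, 725/21216, 1181/3432)
c = (0, -7/15, -8/5, 1)
Ac = (0, 0, 68/145, 517/1181)
Σ b_i: 103/96·1 + (-675/1496)·1 + 725/21216·1 + 1181/3432·1 = 1 ✓
b·c: (-675/1496)·(-7/15) + 725/21216·(-8/5) + 1181/3432·1 = 1/2 ✓
b·c²: (-675/1496)·49/225 + 725/21216·64/25 + 1181/3432·1 = 1/3 ✓
b·Ac: 725/21216·68/145 + 1181/3432·517/1181 = 1/6 ✓
b·c³: (-675/1496)·(-343/3375) + 725/21216·(-512/125) + 1181/3432·1 = 1/4 ✓
b·(c∘Ac): 725/21216·(-544/725) + 1181/3432·517/1181 = 1/8 ✓
b·Ac²: 725/21216·(-476/2175) + 1181/3432·935/3543 = 1/12 ✓
b·A²c: 1181/3432·143/1181 = 1/24 ✓; 4 stages ⇒ order 4.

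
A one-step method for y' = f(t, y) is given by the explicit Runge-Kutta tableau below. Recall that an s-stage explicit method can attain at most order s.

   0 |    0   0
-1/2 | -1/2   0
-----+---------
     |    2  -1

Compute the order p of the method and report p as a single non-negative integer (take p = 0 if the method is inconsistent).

b = (2, -1)
c = (0, -1/2)
Σ b_i: 2·1 + (-1)·1 = 1 ✓
b·c: (-1)·(-1/2) = 1/2 ✓; 2 stages ⇒ order 2.

2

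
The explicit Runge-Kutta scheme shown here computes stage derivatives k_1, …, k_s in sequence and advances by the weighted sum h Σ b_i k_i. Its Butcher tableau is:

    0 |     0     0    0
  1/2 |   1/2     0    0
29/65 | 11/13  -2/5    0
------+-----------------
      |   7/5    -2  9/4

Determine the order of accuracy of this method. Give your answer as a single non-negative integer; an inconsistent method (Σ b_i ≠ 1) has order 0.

0

b = (7/5, -2, 9/4)
c = (0, 1/2, 29/65)
Ac = (0, 0, -1/5)
Σ b_i: 7/5·1 + (-2)·1 + 9/4·1 = 33/20 ≠ 1 ⇒ order 0.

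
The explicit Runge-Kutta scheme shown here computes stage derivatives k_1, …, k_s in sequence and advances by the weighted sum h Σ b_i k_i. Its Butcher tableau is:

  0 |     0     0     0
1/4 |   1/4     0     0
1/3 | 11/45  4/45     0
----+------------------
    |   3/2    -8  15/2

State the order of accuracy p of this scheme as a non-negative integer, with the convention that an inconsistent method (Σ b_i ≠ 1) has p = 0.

b = (3/2, -8, 15/2)
c = (0, 1/4, 1/3)
Ac = (0, 0, 1/45)
Σ b_i: 3/2·1 + (-8)·1 + 15/2·1 = 1 ✓
b·c: (-8)·1/4 + 15/2·1/3 = 1/2 ✓
b·c²: (-8)·1/16 + 15/2·1/9 = 1/3 ✓
b·Ac: 15/2·1/45 = 1/6 ✓; 3 stages ⇒ order 3.

3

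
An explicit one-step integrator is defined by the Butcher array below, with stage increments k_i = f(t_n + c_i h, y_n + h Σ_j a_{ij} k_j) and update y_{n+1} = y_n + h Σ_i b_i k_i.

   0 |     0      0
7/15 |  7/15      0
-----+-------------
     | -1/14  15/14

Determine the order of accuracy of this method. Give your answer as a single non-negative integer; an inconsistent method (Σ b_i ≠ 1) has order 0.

b = (-1/14, 15/14)
c = (0, 7/15)
Σ b_i: (-1/14)·1 + 15/14·1 = 1 ✓
b·c: 15/14·7/15 = 1/2 ✓; 2 stages ⇒ order 2.

2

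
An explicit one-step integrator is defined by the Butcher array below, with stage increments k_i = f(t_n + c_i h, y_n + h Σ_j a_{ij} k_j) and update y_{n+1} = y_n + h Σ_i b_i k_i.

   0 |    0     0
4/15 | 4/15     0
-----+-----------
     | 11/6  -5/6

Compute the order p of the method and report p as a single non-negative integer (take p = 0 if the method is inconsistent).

b = (11/6, -5/6)
c = (0, 4/15)
Σ b_i: 11/6·1 + (-5/6)·1 = 1 ✓
b·c: (-5/6)·4/15 = -2/9 ≠ 1/2 ⇒ order 1.

1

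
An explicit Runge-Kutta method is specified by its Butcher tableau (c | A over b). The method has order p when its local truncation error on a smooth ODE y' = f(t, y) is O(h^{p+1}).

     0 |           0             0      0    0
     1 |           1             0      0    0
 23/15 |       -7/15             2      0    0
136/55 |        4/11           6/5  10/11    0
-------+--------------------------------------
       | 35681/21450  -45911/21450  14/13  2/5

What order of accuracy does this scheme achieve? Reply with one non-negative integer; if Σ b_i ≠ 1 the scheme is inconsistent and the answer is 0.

b = (35681/21450, -45911/21450, 14/13, 2/5)
c = (0, 1, 23/15, 136/55)
Ac = (0, 0, 2, 428/165)
Σ b_i: 35681/21450·1 + (-45911/21450)·1 + 14/13·1 + 2/5·1 = 1 ✓
b·c: (-45911/21450)·1 + 14/13·23/15 + 2/5·136/55 = 1/2 ✓
b·c²: (-45911/21450)·1 + 14/13·529/225 + 2/5·18496/3025 = 10042073/3539250 ≠ 1/3 ⇒ order 2.
b·Ac: 14/13·2 + 2/5·428/165 = 34228/10725 ≠ 1/6

2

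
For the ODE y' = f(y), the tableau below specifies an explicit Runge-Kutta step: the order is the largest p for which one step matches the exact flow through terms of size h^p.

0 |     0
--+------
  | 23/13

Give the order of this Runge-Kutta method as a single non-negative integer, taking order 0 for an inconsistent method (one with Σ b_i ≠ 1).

0

b = (23/13)
c = (0)
Σ b_i: 23/13·1 = 23/13 ≠ 1 ⇒ order 0.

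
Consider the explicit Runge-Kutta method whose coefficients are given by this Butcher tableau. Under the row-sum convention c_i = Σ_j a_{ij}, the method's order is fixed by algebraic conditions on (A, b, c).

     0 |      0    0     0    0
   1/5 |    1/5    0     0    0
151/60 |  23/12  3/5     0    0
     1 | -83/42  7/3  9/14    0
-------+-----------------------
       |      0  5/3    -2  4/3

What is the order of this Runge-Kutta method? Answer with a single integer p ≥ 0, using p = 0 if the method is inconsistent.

b = (0, 5/3, -2, 4/3)
c = (0, 1/5, 151/60, 1)
Ac = (0, 0, 3/25, 1751/840)
Σ b_i: 5/3·1 + (-2)·1 + 4/3·1 = 1 ✓
b·c: 5/3·1/5 + (-2)·151/60 + 4/3·1 = -101/30 ≠ 1/2 ⇒ order 1.

1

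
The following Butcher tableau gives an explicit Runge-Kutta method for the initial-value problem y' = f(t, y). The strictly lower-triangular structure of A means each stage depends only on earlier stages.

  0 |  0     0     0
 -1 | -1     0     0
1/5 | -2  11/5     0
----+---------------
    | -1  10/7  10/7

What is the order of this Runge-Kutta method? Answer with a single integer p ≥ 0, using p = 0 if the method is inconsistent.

0

b = (-1, 10/7, 10/7)
c = (0, -1, 1/5)
Ac = (0, 0, -11/5)
Σ b_i: (-1)·1 + 10/7·1 + 10/7·1 = 13/7 ≠ 1 ⇒ order 0.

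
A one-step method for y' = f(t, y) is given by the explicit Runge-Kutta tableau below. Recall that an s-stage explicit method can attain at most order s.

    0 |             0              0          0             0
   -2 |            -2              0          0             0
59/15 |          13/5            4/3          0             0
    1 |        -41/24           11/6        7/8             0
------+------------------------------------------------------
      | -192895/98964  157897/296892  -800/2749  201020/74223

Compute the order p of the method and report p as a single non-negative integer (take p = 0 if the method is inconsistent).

b = (-192895/98964, 157897/296892, -800/2749, 201020/74223)
c = (0, -2, 59/15, 1)
Ac = (0, 0, -8/3, -9/40)
Σ b_i: (-192895/98964)·1 + 157897/296892·1 + (-800/2749)·1 + 201020/74223·1 = 1 ✓
b·c: 157897/296892·(-2) + (-800/2749)·59/15 + 201020/74223·1 = 1/2 ✓
b·c²: 157897/296892·4 + (-800/2749)·3481/225 + 201020/74223·1 = 1/3 ✓
b·Ac: (-800/2749)·(-8/3) + 201020/74223·(-9/40) = 1/6 ✓
b·c³: 157897/296892·(-8) + (-800/2749)·205379/3375 + 201020/74223·1 = -7145998/371115 ≠ 1/4 ⇒ order 3.
b·(c∘Ac): (-800/2749)·(-472/45) + 201020/74223·(-9/40) = 120887/49482 ≠ 1/8
b·Ac²: (-800/2749)·16/3 + 201020/74223·37567/1800 = 367217917/6680070 ≠ 1/12
b·A²c: 201020/74223·(-7/3) = -1407140/222669 ≠ 1/24

3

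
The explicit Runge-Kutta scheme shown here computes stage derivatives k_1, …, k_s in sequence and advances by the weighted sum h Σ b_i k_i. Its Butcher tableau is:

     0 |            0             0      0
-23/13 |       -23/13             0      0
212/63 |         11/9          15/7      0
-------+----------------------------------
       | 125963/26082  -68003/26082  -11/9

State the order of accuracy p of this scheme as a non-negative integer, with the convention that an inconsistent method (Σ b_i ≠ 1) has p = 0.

2

b = (125963/26082, -68003/26082, -11/9)
c = (0, -23/13, 212/63)
Ac = (0, 0, -345/91)
Σ b_i: 125963/26082·1 + (-68003/26082)·1 + (-11/9)·1 = 1 ✓
b·c: (-68003/26082)·(-23/13) + (-11/9)·212/63 = 1/2 ✓
b·c²: (-68003/26082)·529/169 + (-11/9)·44944/3969 = -20433703/928746 ≠ 1/3 ⇒ order 2.
b·Ac: (-11/9)·(-345/91) = 1265/273 ≠ 1/6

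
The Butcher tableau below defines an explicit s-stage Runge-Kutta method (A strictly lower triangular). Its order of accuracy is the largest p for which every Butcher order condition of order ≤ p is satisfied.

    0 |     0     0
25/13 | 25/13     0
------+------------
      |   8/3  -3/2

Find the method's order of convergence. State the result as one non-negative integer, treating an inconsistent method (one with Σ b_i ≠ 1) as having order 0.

0

b = (8/3, -3/2)
c = (0, 25/13)
Σ b_i: 8/3·1 + (-3/2)·1 = 7/6 ≠ 1 ⇒ order 0.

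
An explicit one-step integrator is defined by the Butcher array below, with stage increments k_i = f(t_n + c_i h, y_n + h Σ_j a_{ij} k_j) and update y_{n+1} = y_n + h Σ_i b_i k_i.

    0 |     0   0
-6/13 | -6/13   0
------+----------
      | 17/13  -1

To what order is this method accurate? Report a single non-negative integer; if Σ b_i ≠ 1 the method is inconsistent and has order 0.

0

b = (17/13, -1)
c = (0, -6/13)
Σ b_i: 17/13·1 + (-1)·1 = 4/13 ≠ 1 ⇒ order 0.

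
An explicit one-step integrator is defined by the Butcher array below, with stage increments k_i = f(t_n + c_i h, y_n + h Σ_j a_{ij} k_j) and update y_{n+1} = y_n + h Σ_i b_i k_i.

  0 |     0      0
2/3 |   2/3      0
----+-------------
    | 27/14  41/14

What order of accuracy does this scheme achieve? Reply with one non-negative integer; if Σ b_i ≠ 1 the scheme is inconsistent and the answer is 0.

b = (27/14, 41/14)
c = (0, 2/3)
Σ b_i: 27/14·1 + 41/14·1 = 34/7 ≠ 1 ⇒ order 0.

0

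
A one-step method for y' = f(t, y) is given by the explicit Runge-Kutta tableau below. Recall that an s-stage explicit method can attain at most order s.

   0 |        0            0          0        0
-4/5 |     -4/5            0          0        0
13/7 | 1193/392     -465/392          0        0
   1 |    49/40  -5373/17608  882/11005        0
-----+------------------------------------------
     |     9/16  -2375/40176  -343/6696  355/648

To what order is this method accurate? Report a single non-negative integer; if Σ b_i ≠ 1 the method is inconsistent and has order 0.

4

b = (9/16, -2375/40176, -343/6696, 355/648)
c = (0, -4/5, 13/7, 1)
Ac = (0, 0, 93/98, 279/710)
Σ b_i: 9/16·1 + (-2375/40176)·1 + (-343/6696)·1 + 355/648·1 = 1 ✓
b·c: (-2375/40176)·(-4/5) + (-343/6696)·13/7 + 355/648·1 = 1/2 ✓
b·c²: (-2375/40176)·16/25 + (-343/6696)·169/49 + 355/648·1 = 1/3 ✓
b·Ac: (-343/6696)·93/98 + 355/648·279/710 = 1/6 ✓
b·c³: (-2375/40176)·(-64/125) + (-343/6696)·2197/343 + 355/648·1 = 1/4 ✓
b·(c∘Ac): (-343/6696)·1209/686 + 355/648·279/710 = 1/8 ✓
b·Ac²: (-343/6696)·(-186/245) + 355/648·144/1775 = 1/12 ✓
b·A²c: 355/648·27/355 = 1/24 ✓; 4 stages ⇒ order 4.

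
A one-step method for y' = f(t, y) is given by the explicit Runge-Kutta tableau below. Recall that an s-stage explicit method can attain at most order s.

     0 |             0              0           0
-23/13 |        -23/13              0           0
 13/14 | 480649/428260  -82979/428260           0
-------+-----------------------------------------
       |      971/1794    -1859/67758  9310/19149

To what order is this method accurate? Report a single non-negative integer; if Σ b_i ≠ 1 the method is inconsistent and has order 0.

3

b = (971/1794, -1859/67758, 9310/19149)
c = (0, -23/13, 13/14)
Ac = (0, 0, 6383/18620)
Σ b_i: 971/1794·1 + (-1859/67758)·1 + 9310/19149·1 = 1 ✓
b·c: (-1859/67758)·(-23/13) + 9310/19149·13/14 = 1/2 ✓
b·c²: (-1859/67758)·529/169 + 9310/19149·169/196 = 1/3 ✓
b·Ac: 9310/19149·6383/18620 = 1/6 ✓; 3 stages ⇒ order 3.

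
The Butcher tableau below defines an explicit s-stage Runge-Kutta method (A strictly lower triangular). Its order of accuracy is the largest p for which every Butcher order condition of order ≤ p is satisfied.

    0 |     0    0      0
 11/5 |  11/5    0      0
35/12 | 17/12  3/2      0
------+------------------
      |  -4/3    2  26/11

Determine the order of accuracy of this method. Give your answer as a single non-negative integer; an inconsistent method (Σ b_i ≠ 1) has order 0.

0

b = (-4/3, 2, 26/11)
c = (0, 11/5, 35/12)
Ac = (0, 0, 33/10)
Σ b_i: (-4/3)·1 + 2·1 + 26/11·1 = 100/33 ≠ 1 ⇒ order 0.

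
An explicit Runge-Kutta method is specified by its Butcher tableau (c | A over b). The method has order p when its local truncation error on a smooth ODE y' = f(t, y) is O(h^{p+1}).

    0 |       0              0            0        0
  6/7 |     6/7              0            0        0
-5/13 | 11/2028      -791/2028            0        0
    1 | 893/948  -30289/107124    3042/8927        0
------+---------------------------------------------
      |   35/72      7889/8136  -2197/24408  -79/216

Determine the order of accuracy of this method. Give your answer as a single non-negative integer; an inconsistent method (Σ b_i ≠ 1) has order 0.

4

b = (35/72, 7889/8136, -2197/24408, -79/216)
c = (0, 6/7, -5/13, 1)
Ac = (0, 0, -113/338, -59/158)
Σ b_i: 35/72·1 + 7889/8136·1 + (-2197/24408)·1 + (-79/216)·1 = 1 ✓
b·c: 7889/8136·6/7 + (-2197/24408)·(-5/13) + (-79/216)·1 = 1/2 ✓
b·c²: 7889/8136·36/49 + (-2197/24408)·25/169 + (-79/216)·1 = 1/3 ✓
b·Ac: (-2197/24408)·(-113/338) + (-79/216)·(-59/158) = 1/6 ✓
b·c³: 7889/8136·216/343 + (-2197/24408)·(-125/2197) + (-79/216)·1 = 1/4 ✓
b·(c∘Ac): (-2197/24408)·565/4394 + (-79/216)·(-59/158) = 1/8 ✓
b·Ac²: (-2197/24408)·(-339/1183) + (-79/216)·(-87/553) = 1/12 ✓
b·A²c: (-79/216)·(-9/79) = 1/24 ✓; 4 stages ⇒ order 4.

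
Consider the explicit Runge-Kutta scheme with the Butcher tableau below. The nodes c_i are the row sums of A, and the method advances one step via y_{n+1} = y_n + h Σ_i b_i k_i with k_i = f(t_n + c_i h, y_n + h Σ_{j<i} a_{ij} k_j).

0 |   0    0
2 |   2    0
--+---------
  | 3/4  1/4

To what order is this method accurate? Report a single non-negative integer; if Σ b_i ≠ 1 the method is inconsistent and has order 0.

2

b = (3/4, 1/4)
c = (0, 2)
Σ b_i: 3/4·1 + 1/4·1 = 1 ✓
b·c: 1/4·2 = 1/2 ✓; 2 stages ⇒ order 2.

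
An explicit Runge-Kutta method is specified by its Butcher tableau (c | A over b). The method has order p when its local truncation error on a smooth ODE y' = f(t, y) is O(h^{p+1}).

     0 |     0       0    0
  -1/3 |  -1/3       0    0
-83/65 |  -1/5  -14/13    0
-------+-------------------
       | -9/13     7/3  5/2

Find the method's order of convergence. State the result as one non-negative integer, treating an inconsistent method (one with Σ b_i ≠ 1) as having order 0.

b = (-9/13, 7/3, 5/2)
c = (0, -1/3, -83/65)
Ac = (0, 0, 14/39)
Σ b_i: (-9/13)·1 + 7/3·1 + 5/2·1 = 323/78 ≠ 1 ⇒ order 0.

0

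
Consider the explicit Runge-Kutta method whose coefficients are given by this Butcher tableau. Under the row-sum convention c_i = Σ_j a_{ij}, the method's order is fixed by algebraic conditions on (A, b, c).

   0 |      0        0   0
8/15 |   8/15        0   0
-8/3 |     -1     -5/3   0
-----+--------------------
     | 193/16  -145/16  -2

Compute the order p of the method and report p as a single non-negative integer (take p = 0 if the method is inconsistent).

b = (193/16, -145/16, -2)
c = (0, 8/15, -8/3)
Ac = (0, 0, -8/9)
Σ b_i: 193/16·1 + (-145/16)·1 + (-2)·1 = 1 ✓
b·c: (-145/16)·8/15 + (-2)·(-8/3) = 1/2 ✓
b·c²: (-145/16)·64/225 + (-2)·64/9 = -84/5 ≠ 1/3 ⇒ order 2.
b·Ac: (-2)·(-8/9) = 16/9 ≠ 1/6

2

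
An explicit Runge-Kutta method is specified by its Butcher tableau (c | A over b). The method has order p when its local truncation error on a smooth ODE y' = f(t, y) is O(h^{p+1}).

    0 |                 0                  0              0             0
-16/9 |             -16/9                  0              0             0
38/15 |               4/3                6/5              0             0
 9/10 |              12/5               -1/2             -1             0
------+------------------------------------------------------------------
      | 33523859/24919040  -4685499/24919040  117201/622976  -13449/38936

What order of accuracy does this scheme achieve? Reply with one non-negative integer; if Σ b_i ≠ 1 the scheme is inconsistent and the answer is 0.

b = (33523859/24919040, -4685499/24919040, 117201/622976, -13449/38936)
c = (0, -16/9, 38/15, 9/10)
Ac = (0, 0, -32/15, -74/45)
Σ b_i: 33523859/24919040·1 + (-4685499/24919040)·1 + 117201/622976·1 + (-13449/38936)·1 = 1 ✓
b·c: (-4685499/24919040)·(-16/9) + 117201/622976·38/15 + (-13449/38936)·9/10 = 1/2 ✓
b·c²: (-4685499/24919040)·256/81 + 117201/622976·1444/225 + (-13449/38936)·81/100 = 1/3 ✓
b·Ac: 117201/622976·(-32/15) + (-13449/38936)·(-74/45) = 1/6 ✓
b·c³: (-4685499/24919040)·(-4096/729) + 117201/622976·54872/3375 + (-13449/38936)·729/1000 = 4061446769/1051272000 ≠ 1/4 ⇒ order 3.
b·(c∘Ac): 117201/622976·(-1216/225) + (-13449/38936)·(-37/25) = -1476253/2920200 ≠ 1/8
b·Ac²: 117201/622976·512/135 + (-13449/38936)·(-16196/2025) = 22839707/6570450 ≠ 1/12
b·A²c: (-13449/38936)·32/15 = -17932/24335 ≠ 1/24

3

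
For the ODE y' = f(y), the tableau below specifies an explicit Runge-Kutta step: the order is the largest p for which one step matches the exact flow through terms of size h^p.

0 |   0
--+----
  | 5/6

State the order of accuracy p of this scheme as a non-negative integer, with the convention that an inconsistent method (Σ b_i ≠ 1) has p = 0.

b = (5/6)
c = (0)
Σ b_i: 5/6·1 = 5/6 ≠ 1 ⇒ order 0.

0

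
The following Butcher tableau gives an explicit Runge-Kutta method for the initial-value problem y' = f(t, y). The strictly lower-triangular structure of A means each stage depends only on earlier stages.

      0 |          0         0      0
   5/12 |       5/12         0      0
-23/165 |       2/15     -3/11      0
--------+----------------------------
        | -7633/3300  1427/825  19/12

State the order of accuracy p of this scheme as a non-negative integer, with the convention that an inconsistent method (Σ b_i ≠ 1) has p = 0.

2

b = (-7633/3300, 1427/825, 19/12)
c = (0, 5/12, -23/165)
Ac = (0, 0, -5/44)
Σ b_i: (-7633/3300)·1 + 1427/825·1 + 19/12·1 = 1 ✓
b·c: 1427/825·5/12 + 19/12·(-23/165) = 1/2 ✓
b·c²: 1427/825·25/144 + 19/12·529/27225 = 432629/1306800 ≠ 1/3 ⇒ order 2.
b·Ac: 19/12·(-5/44) = -95/528 ≠ 1/6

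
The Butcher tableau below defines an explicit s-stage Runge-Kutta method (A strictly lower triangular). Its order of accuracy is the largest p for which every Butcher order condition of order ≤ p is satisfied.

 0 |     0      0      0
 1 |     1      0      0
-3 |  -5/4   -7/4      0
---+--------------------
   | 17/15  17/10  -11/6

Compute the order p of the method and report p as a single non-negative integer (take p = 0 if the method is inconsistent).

b = (17/15, 17/10, -11/6)
c = (0, 1, -3)
Ac = (0, 0, -7/4)
Σ b_i: 17/15·1 + 17/10·1 + (-11/6)·1 = 1 ✓
b·c: 17/10·1 + (-11/6)·(-3) = 36/5 ≠ 1/2 ⇒ order 1.

1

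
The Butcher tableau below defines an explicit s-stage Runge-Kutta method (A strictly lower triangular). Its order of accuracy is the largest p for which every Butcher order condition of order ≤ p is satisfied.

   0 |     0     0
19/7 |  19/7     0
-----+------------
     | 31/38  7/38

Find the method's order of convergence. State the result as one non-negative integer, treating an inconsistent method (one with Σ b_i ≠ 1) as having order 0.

2

b = (31/38, 7/38)
c = (0, 19/7)
Σ b_i: 31/38·1 + 7/38·1 = 1 ✓
b·c: 7/38·19/7 = 1/2 ✓; 2 stages ⇒ order 2.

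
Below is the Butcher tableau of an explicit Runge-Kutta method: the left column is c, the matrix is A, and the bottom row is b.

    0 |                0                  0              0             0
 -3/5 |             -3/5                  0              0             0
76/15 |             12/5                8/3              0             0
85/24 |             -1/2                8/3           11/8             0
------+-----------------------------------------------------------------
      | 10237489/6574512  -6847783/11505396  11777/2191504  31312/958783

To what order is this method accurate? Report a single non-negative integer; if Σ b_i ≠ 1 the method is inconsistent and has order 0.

b = (10237489/6574512, -6847783/11505396, 11777/2191504, 31312/958783)
c = (0, -3/5, 76/15, 85/24)
Ac = (0, 0, -8/5, 161/30)
Σ b_i: 10237489/6574512·1 + (-6847783/11505396)·1 + 11777/2191504·1 + 31312/958783·1 = 1 ✓
b·c: (-6847783/11505396)·(-3/5) + 11777/2191504·76/15 + 31312/958783·85/24 = 1/2 ✓
b·c²: (-6847783/11505396)·9/25 + 11777/2191504·5776/225 + 31312/958783·7225/576 = 1/3 ✓
b·Ac: 11777/2191504·(-8/5) + 31312/958783·161/30 = 1/6 ✓
b·c³: (-6847783/11505396)·(-27/125) + 11777/2191504·438976/3375 + 31312/958783·614125/13824 = 132168013/58010400 ≠ 1/4 ⇒ order 3.
b·(c∘Ac): 11777/2191504·(-608/75) + 31312/958783·2737/144 = 17787097/30818025 ≠ 1/8
b·Ac²: 11777/2191504·24/25 + 31312/958783·8158/225 = 6036617/5075910 ≠ 1/12
b·A²c: 31312/958783·(-11/5) = -344432/4793915 ≠ 1/24

3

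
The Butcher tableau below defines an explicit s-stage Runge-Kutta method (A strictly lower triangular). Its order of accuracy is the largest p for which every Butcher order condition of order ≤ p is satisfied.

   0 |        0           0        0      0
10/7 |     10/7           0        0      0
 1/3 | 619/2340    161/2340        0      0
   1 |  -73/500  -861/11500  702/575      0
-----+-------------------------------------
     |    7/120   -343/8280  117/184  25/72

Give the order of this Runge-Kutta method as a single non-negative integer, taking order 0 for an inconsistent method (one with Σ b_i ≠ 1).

4

b = (7/120, -343/8280, 117/184, 25/72)
c = (0, 10/7, 1/3, 1)
Ac = (0, 0, 23/234, 3/10)
Σ b_i: 7/120·1 + (-343/8280)·1 + 117/184·1 + 25/72·1 = 1 ✓
b·c: (-343/8280)·10/7 + 117/184·1/3 + 25/72·1 = 1/2 ✓
b·c²: (-343/8280)·100/49 + 117/184·1/9 + 25/72·1 = 1/3 ✓
b·Ac: 117/184·23/234 + 25/72·3/10 = 1/6 ✓
b·c³: (-343/8280)·1000/343 + 117/184·1/27 + 25/72·1 = 1/4 ✓
b·(c∘Ac): 117/184·23/702 + 25/72·3/10 = 1/8 ✓
b·Ac²: 117/184·115/819 + 25/72·(-3/175) = 1/12 ✓
b·A²c: 25/72·3/25 = 1/24 ✓; 4 stages ⇒ order 4.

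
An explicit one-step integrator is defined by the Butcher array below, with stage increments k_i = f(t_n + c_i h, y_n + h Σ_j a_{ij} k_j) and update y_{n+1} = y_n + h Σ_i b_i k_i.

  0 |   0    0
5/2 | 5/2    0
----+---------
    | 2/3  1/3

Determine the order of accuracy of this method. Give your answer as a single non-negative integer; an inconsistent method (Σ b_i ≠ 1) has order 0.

1

b = (2/3, 1/3)
c = (0, 5/2)
Σ b_i: 2/3·1 + 1/3·1 = 1 ✓
b·c: 1/3·5/2 = 5/6 ≠ 1/2 ⇒ order 1.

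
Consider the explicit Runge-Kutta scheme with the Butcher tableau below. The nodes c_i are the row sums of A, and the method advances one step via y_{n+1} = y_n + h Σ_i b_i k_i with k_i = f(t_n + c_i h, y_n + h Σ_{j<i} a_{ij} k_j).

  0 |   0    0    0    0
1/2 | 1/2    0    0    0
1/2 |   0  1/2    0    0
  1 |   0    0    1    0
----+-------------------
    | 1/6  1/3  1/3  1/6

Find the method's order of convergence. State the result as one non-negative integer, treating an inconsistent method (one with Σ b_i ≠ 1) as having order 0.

4

b = (1/6, 1/3, 1/3, 1/6)
c = (0, 1/2, 1/2, 1)
Ac = (0, 0, 1/4, 1/2)
Σ b_i: 1/6·1 + 1/3·1 + 1/3·1 + 1/6·1 = 1 ✓
b·c: 1/3·1/2 + 1/3·1/2 + 1/6·1 = 1/2 ✓
b·c²: 1/3·1/4 + 1/3·1/4 + 1/6·1 = 1/3 ✓
b·Ac: 1/3·1/4 + 1/6·1/2 = 1/6 ✓
b·c³: 1/3·1/8 + 1/3·1/8 + 1/6·1 = 1/4 ✓
b·(c∘Ac): 1/3·1/8 + 1/6·1/2 = 1/8 ✓
b·Ac²: 1/3·1/8 + 1/6·1/4 = 1/12 ✓
b·A²c: 1/6·1/4 = 1/24 ✓; 4 stages ⇒ order 4.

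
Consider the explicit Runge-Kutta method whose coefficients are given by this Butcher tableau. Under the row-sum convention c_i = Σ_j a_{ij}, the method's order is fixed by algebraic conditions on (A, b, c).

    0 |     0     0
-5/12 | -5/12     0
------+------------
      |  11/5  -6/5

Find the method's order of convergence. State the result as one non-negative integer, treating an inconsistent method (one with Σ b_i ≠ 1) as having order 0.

2

b = (11/5, -6/5)
c = (0, -5/12)
Σ b_i: 11/5·1 + (-6/5)·1 = 1 ✓
b·c: (-6/5)·(-5/12) = 1/2 ✓; 2 stages ⇒ order 2.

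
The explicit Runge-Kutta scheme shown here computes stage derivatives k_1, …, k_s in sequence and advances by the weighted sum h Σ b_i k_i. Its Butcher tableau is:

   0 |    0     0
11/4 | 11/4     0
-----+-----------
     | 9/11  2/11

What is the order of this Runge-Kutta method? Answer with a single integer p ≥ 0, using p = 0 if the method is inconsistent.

2

b = (9/11, 2/11)
c = (0, 11/4)
Σ b_i: 9/11·1 + 2/11·1 = 1 ✓
b·c: 2/11·11/4 = 1/2 ✓; 2 stages ⇒ order 2.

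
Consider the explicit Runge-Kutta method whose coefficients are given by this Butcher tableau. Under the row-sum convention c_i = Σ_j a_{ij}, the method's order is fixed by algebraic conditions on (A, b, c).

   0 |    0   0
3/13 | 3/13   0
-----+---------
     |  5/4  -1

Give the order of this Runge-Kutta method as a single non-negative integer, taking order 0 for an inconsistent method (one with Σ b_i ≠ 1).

0

b = (5/4, -1)
c = (0, 3/13)
Σ b_i: 5/4·1 + (-1)·1 = 1/4 ≠ 1 ⇒ order 0.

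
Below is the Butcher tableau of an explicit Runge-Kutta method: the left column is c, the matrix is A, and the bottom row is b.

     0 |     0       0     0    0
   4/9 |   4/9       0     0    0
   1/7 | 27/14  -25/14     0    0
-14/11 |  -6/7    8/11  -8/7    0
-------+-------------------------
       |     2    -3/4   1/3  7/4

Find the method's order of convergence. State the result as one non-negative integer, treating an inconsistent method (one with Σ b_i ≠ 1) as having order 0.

0

b = (2, -3/4, 1/3, 7/4)
c = (0, 4/9, 1/7, -14/11)
Ac = (0, 0, -50/63, 776/4851)
Σ b_i: 2·1 + (-3/4)·1 + 1/3·1 + 7/4·1 = 10/3 ≠ 1 ⇒ order 0.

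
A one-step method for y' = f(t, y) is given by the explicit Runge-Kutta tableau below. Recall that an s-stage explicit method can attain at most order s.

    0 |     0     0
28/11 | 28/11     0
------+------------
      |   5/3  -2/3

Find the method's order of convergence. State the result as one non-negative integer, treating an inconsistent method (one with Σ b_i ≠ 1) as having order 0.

1

b = (5/3, -2/3)
c = (0, 28/11)
Σ b_i: 5/3·1 + (-2/3)·1 = 1 ✓
b·c: (-2/3)·28/11 = -56/33 ≠ 1/2 ⇒ order 1.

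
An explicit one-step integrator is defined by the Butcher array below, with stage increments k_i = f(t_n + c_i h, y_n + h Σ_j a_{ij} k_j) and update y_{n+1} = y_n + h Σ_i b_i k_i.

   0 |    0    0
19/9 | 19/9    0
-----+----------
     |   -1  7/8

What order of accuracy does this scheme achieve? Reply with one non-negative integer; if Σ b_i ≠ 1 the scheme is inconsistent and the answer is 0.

0

b = (-1, 7/8)
c = (0, 19/9)
Σ b_i: (-1)·1 + 7/8·1 = -1/8 ≠ 1 ⇒ order 0.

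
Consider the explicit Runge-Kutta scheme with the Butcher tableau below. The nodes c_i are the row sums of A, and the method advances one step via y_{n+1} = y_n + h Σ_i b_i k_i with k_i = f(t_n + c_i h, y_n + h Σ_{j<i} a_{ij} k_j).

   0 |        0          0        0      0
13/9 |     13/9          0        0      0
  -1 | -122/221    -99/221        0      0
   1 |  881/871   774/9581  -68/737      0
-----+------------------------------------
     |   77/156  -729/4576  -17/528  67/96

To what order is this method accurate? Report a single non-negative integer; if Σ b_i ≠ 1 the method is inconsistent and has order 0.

4

b = (77/156, -729/4576, -17/528, 67/96)
c = (0, 13/9, -1, 1)
Ac = (0, 0, -11/17, 14/67)
Σ b_i: 77/156·1 + (-729/4576)·1 + (-17/528)·1 + 67/96·1 = 1 ✓
b·c: (-729/4576)·13/9 + (-17/528)·(-1) + 67/96·1 = 1/2 ✓
b·c²: (-729/4576)·169/81 + (-17/528)·1 + 67/96·1 = 1/3 ✓
b·Ac: (-17/528)·(-11/17) + 67/96·14/67 = 1/6 ✓
b·c³: (-729/4576)·2197/729 + (-17/528)·(-1) + 67/96·1 = 1/4 ✓
b·(c∘Ac): (-17/528)·11/17 + 67/96·14/67 = 1/8 ✓
b·Ac²: (-17/528)·(-143/153) + 67/96·46/603 = 1/12 ✓
b·A²c: 67/96·4/67 = 1/24 ✓; 4 stages ⇒ order 4.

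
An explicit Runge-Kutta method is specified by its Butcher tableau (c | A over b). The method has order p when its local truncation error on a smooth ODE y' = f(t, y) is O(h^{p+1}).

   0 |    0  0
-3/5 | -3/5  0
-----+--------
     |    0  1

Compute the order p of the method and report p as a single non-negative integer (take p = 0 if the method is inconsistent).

1

b = (0, 1)
c = (0, -3/5)
Σ b_i: 1·1 = 1 ✓
b·c: 1·(-3/5) = -3/5 ≠ 1/2 ⇒ order 1.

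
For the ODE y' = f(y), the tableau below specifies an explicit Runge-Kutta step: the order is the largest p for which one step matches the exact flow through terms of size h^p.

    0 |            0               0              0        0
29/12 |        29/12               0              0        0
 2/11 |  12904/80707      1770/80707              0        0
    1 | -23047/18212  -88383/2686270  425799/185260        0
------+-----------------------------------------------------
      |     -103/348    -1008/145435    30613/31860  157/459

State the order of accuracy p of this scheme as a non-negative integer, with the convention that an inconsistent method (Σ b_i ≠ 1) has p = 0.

4

b = (-103/348, -1008/145435, 30613/31860, 157/459)
c = (0, 29/12, 2/11, 1)
Ac = (0, 0, 295/5566, 425/1256)
Σ b_i: (-103/348)·1 + (-1008/145435)·1 + 30613/31860·1 + 157/459·1 = 1 ✓
b·c: (-1008/145435)·29/12 + 30613/31860·2/11 + 157/459·1 = 1/2 ✓
b·c²: (-1008/145435)·841/144 + 30613/31860·4/121 + 157/459·1 = 1/3 ✓
b·Ac: 30613/31860·295/5566 + 157/459·425/1256 = 1/6 ✓
b·c³: (-1008/145435)·24389/1728 + 30613/31860·8/1331 + 157/459·1 = 1/4 ✓
b·(c∘Ac): 30613/31860·295/30613 + 157/459·425/1256 = 1/8 ✓
b·Ac²: 30613/31860·8555/66792 + 157/459·(-1751/15072) = 1/12 ✓
b·A²c: 157/459·153/1256 = 1/24 ✓; 4 stages ⇒ order 4.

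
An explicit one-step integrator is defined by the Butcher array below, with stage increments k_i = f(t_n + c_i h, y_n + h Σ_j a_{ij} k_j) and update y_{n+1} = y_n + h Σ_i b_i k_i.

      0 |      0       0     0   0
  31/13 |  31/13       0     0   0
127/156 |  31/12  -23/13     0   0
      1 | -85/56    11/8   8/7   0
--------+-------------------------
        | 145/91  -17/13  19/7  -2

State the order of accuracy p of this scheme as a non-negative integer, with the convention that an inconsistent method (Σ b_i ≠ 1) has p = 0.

1

b = (145/91, -17/13, 19/7, -2)
c = (0, 31/13, 127/156, 1)
Ac = (0, 0, -713/169, 9193/2184)
Σ b_i: 145/91·1 + (-17/13)·1 + 19/7·1 + (-2)·1 = 1 ✓
b·c: (-17/13)·31/13 + 19/7·127/156 + (-2)·1 = -41291/14196 ≠ 1/2 ⇒ order 1.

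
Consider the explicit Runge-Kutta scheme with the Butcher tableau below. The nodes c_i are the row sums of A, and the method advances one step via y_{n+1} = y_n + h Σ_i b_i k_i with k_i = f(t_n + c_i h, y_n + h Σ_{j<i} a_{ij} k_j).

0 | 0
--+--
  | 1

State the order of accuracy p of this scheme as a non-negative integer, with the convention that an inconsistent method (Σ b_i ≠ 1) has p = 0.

1

b = (1)
c = (0)
Σ b_i: 1·1 = 1 ✓; 1 stage ⇒ order 1.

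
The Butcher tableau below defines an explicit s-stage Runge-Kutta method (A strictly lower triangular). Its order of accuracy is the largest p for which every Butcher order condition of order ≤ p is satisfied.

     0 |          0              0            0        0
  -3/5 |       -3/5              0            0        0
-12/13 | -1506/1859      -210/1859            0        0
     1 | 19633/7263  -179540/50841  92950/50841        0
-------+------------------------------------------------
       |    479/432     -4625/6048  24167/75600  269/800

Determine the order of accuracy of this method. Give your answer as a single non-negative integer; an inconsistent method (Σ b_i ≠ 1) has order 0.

4

b = (479/432, -4625/6048, 24167/75600, 269/800)
c = (0, -3/5, -12/13, 1)
Ac = (0, 0, 126/1859, 116/269)
Σ b_i: 479/432·1 + (-4625/6048)·1 + 24167/75600·1 + 269/800·1 = 1 ✓
b·c: (-4625/6048)·(-3/5) + 24167/75600·(-12/13) + 269/800·1 = 1/2 ✓
b·c²: (-4625/6048)·9/25 + 24167/75600·144/169 + 269/800·1 = 1/3 ✓
b·Ac: 24167/75600·126/1859 + 269/800·116/269 = 1/6 ✓
b·c³: (-4625/6048)·(-27/125) + 24167/75600·(-1728/2197) + 269/800·1 = 1/4 ✓
b·(c∘Ac): 24167/75600·(-1512/24167) + 269/800·116/269 = 1/8 ✓
b·Ac²: 24167/75600·(-378/9295) + 269/800·1156/4035 = 1/12 ✓
b·A²c: 269/800·100/807 = 1/24 ✓; 4 stages ⇒ order 4.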